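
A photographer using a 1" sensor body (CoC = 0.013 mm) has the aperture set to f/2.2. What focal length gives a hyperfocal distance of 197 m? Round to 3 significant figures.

From H = f²/(N·c) + f, with f ≪ H: f ≈ √(H·N·c) = √(197000 × 2.2 × 0.013) = √5634.2 ≈ 75.06 mm.
Exact: f² + N·c·f − N·c·H = 0 ⇒ f = (−N·c + √((N·c)² + 4·N·c·H))/2 = (−0.0286 + √22537)/2 ≈ 75.047 mm ≈ 75.0 mm.

75.0 mm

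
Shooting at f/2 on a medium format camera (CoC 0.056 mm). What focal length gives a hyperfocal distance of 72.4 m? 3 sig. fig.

90.0 mm

From H = f²/(N·c) + f, with f ≪ H: f ≈ √(H·N·c) = √(72400 × 2 × 0.056) = √8108.8 ≈ 90.05 mm.
Exact: f² + N·c·f − N·c·H = 0 ⇒ f = (−N·c + √((N·c)² + 4·N·c·H))/2 = (−0.112 + √32435)/2 ≈ 89.993 mm ≈ 90.0 mm.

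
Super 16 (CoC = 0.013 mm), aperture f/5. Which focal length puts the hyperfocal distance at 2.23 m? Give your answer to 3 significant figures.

12.0 mm

From H = f²/(N·c) + f, with f ≪ H: f ≈ √(H·N·c) = √(2230 × 5 × 0.013) = √144.95 ≈ 12.04 mm.
The +f correction barely moves this — solving exactly, f² + N·c·f − N·c·H = 0 ⇒ f = (−N·c + √((N·c)² + 4·N·c·H))/2 = (−0.065 + √579.80)/2 ≈ 12.007 mm, so f ≈ 12.0 mm.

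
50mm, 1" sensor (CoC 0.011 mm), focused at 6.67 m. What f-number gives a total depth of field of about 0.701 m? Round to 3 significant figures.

f/1.80

Write h = H − f = f²/(N·c). The thin-lens limits are Dn = s·h/(h + (s−f)) and Df = s·h/(h − (s−f)), so DoF = Df − Dn = 2·s·(s−f)·h / (h² − (s−f)²).
That is a quadratic in h: DoF·h² − 2·s·(s−f)·h − DoF·(s−f)² = 0 ⇒ h = (s−f)·(s + √(s² + DoF²)) / DoF = 6620 × (6670 + √(6670² + 701²)) / 701 = 6620 × (6670 + 6706.74) / 701 ≈ 126325 mm.
Then N = f²/(c·h) = 50² / (0.011 × 126325) = 2500 / 1389.6 ≈ 1.80.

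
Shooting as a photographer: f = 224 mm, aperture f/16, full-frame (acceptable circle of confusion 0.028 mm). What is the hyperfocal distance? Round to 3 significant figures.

Hyperfocal distance H = f²/(N·c) + f = 224²/(16 × 0.028) + 224 = 50176/0.448 + 224 ≈ 112224.0 mm ≈ 112 m.

112 m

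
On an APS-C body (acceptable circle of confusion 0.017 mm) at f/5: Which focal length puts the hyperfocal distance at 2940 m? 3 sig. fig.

From H = f²/(N·c) + f, with f ≪ H: f ≈ √(H·N·c) = √(2940000 × 5 × 0.017) = √249900 ≈ 499.9 mm.
The +f correction barely moves this — solving exactly, f² + N·c·f − N·c·H = 0 ⇒ f = (−N·c + √((N·c)² + 4·N·c·H))/2 = (−0.085 + √999600)/2 ≈ 499.86 mm, so f ≈ 500 mm.

500 mm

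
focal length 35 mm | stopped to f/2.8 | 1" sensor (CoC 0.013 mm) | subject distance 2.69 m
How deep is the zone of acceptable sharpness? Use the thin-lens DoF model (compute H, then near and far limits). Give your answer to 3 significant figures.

Hyperfocal distance H = f²/(N·c) + f = 35²/(2.8 × 0.013) + 35 = 1225/0.0364 + 35 ≈ 33688.8 mm ≈ 33.69 m.
Near limit Dn = s·(H − f)/(H + s − 2f) = 2690 × (33688.8 − 35) / (33688.8 + 2690 − 2 × 35) = 2690 × 33653.8 / 36308.8 ≈ 2493.30 mm.
Far limit Df = s·(H − f)/(H − s) = 2690 × (33688.8 − 35) / (33688.8 − 2690) = 2690 × 33653.8 / 30998.8 ≈ 2920.39 mm.
Depth of field = Df − Dn = 2920.39 − 2493.30 ≈ 427.09 mm.

427 mm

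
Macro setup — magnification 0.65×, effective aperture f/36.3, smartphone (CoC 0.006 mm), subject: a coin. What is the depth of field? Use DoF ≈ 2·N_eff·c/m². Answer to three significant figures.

1.03 mm

At magnification m, DoF ≈ 2·N_eff·c/m² = 2 × 36.3 × 0.006 / 0.65² = 0.4356 / 0.4225 ≈ 1.03 mm.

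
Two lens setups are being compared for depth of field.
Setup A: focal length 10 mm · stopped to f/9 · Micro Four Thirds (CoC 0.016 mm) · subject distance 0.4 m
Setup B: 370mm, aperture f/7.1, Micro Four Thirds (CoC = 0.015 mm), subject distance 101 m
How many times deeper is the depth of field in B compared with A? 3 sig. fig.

24.2

Setup A: H = 10²/(9×0.016) + 10 ≈ 704.4 mm; DoF = Df − Dn = 912.41 − 256.15 ≈ 656.26 mm.
Setup B: H = 370²/(7.1×0.015) + 370 ≈ 1285816.0 mm; DoF = Df − Dn = 109578 − 93667 ≈ 15911 mm.
Ratio = 15911 / 656.26 ≈ 24.2.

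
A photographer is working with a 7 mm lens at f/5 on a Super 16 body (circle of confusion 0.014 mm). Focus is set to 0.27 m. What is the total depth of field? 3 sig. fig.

236 mm

Hyperfocal distance H = f²/(N·c) + f = 7²/(5 × 0.014) + 7 = 49/0.07 + 7 ≈ 707.0 mm ≈ 0.707 m.
Near limit Dn = s·(H − f)/(H + s − 2f) = 270 × (707.0 − 7) / (707.0 + 270 − 2 × 7) = 270 × 700.0 / 963.0 ≈ 196.26 mm.
Far limit Df = s·(H − f)/(H − s) = 270 × (707.0 − 7) / (707.0 − 270) = 270 × 700.0 / 437.0 ≈ 432.49 mm.
Depth of field = Df − Dn = 432.49 − 196.26 ≈ 236.23 mm.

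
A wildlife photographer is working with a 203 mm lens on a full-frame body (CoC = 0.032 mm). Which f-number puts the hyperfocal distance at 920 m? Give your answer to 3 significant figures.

f/1.40

Rearrange H = f²/(N·c) + f for N: N = f² / ((H − f)·c).
N = 203² / ((920000 − 203) × 0.032) = 41209 / 29434 ≈ 1.40.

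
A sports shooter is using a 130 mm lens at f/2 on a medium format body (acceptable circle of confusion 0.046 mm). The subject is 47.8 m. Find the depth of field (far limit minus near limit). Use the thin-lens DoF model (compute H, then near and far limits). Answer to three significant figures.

26.6 m

Hyperfocal distance H = f²/(N·c) + f = 130²/(2 × 0.046) + 130 = 16900/0.092 + 130 ≈ 183825.7 mm ≈ 183.8 m.
Near limit Dn = s·(H − f)/(H + s − 2f) = 47800 × (183825.7 − 130) / (183825.7 + 47800 − 2 × 130) = 47800 × 183695.7 / 231365.7 ≈ 37951 mm.
Far limit Df = s·(H − f)/(H − s) = 47800 × (183825.7 − 130) / (183825.7 − 47800) = 47800 × 183695.7 / 136025.7 ≈ 64551 mm.
Depth of field = Df − Dn = 64551 − 37951 ≈ 26600 mm ≈ 26.6 m.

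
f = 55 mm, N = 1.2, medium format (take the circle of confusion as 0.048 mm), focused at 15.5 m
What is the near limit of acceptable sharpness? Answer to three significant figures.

Hyperfocal distance H = f²/(N·c) + f = 55²/(1.2 × 0.048) + 55 = 3025/0.0576 + 55 ≈ 52572.4 mm ≈ 52.57 m.
Near limit Dn = s·(H − f)/(H + s − 2f) = 15500 × (52572.4 − 55) / (52572.4 + 15500 − 2 × 55) = 15500 × 52517.4 / 67962.4 ≈ 11977 mm ≈ 12.0 m.

12.0 m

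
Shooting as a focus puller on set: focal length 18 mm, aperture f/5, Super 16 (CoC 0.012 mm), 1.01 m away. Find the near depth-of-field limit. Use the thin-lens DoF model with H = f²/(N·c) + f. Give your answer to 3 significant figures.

Hyperfocal distance H = f²/(N·c) + f = 18²/(5 × 0.012) + 18 = 324/0.06 + 18 ≈ 5418.0 mm ≈ 5.418 m.
Near limit Dn = s·(H − f)/(H + s − 2f) = 1010 × (5418.0 − 18) / (5418.0 + 1010 − 2 × 18) = 1010 × 5400.0 / 6392.0 ≈ 853.25 mm ≈ 0.853 m.

0.853 m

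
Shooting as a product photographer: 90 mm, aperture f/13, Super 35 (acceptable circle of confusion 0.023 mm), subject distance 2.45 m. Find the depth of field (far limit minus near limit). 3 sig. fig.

Hyperfocal distance H = f²/(N·c) + f = 90²/(13 × 0.023) + 90 = 8100/0.299 + 90 ≈ 27180.3 mm ≈ 27.18 m.
Near limit Dn = s·(H − f)/(H + s − 2f) = 2450 × (27180.3 − 90) / (27180.3 + 2450 − 2 × 90) = 2450 × 27090.3 / 29450.3 ≈ 2253.67 mm.
Far limit Df = s·(H − f)/(H − s) = 2450 × (27180.3 − 90) / (27180.3 − 2450) = 2450 × 27090.3 / 24730.3 ≈ 2683.80 mm.
Depth of field = Df − Dn = 2683.80 − 2253.67 ≈ 430.13 mm.

430 mm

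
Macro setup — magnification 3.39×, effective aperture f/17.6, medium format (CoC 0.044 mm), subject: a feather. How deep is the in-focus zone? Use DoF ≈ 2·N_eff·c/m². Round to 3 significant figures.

At magnification m, DoF ≈ 2·N_eff·c/m² = 2 × 17.6 × 0.044 / 3.39² = 1.549 / 11.49 ≈ 0.135 mm.

0.135 mm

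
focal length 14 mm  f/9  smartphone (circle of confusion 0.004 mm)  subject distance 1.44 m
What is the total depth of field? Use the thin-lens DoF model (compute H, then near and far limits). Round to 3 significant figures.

0.810 m

Hyperfocal distance H = f²/(N·c) + f = 14²/(9 × 0.004) + 14 = 196/0.036 + 14 ≈ 5458.4 mm ≈ 5.458 m.
Near limit Dn = s·(H − f)/(H + s − 2f) = 1440 × (5458.4 − 14) / (5458.4 + 1440 − 2 × 14) = 1440 × 5444.4 / 6870.4 ≈ 1141.12 mm.
Far limit Df = s·(H − f)/(H − s) = 1440 × (5458.4 − 14) / (5458.4 − 1440) = 1440 × 5444.4 / 4018.4 ≈ 1951.00 mm.
Depth of field = Df − Dn = 1951.00 − 1141.12 ≈ 809.88 mm ≈ 0.810 m.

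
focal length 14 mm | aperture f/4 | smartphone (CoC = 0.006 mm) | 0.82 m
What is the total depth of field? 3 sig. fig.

163 mm

Hyperfocal distance H = f²/(N·c) + f = 14²/(4 × 0.006) + 14 = 196/0.024 + 14 ≈ 8180.7 mm ≈ 8.181 m.
Near limit Dn = s·(H − f)/(H + s − 2f) = 820 × (8180.7 − 14) / (8180.7 + 820 − 2 × 14) = 820 × 8166.7 / 8972.7 ≈ 746.34 mm.
Far limit Df = s·(H − f)/(H − s) = 820 × (8180.7 − 14) / (8180.7 − 820) = 820 × 8166.7 / 7360.7 ≈ 909.79 mm.
Depth of field = Df − Dn = 909.79 − 746.34 ≈ 163.45 mm.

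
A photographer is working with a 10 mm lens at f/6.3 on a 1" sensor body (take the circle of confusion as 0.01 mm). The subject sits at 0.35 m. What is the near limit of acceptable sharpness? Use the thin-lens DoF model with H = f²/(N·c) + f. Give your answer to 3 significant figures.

288 mm

Hyperfocal distance H = f²/(N·c) + f = 10²/(6.3 × 0.01) + 10 = 100/0.063 + 10 ≈ 1597.3 mm ≈ 1.597 m.
Near limit Dn = s·(H − f)/(H + s − 2f) = 350 × (1597.3 − 10) / (1597.3 + 350 − 2 × 10) = 350 × 1587.3 / 1927.3 ≈ 288.26 mm.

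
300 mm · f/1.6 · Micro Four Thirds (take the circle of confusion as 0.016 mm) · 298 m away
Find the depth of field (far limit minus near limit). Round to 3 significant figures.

50.8 m

Hyperfocal distance H = f²/(N·c) + f = 300²/(1.6 × 0.016) + 300 = 90000/0.0256 + 300 ≈ 3515925.0 mm ≈ 3516 m.
Near limit Dn = s·(H − f)/(H + s − 2f) = 298000 × (3515925.0 − 300) / (3515925.0 + 298000 − 2 × 300) = 298000 × 3515625.0 / 3813325.0 ≈ 274736 mm.
Far limit Df = s·(H − f)/(H − s) = 298000 × (3515925.0 − 300) / (3515925.0 − 298000) = 298000 × 3515625.0 / 3217925.0 ≈ 325569 mm.
Depth of field = Df − Dn = 325569 − 274736 ≈ 50833 mm ≈ 50.8 m.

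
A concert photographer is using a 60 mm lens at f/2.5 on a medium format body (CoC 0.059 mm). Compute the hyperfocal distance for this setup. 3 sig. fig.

Hyperfocal distance H = f²/(N·c) + f = 60²/(2.5 × 0.059) + 60 = 3600/0.1475 + 60 ≈ 24466.8 mm ≈ 24.5 m.

24.5 m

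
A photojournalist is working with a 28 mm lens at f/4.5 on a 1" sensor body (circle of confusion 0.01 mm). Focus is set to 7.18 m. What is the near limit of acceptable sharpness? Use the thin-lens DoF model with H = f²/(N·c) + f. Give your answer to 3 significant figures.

5.09 m

Hyperfocal distance H = f²/(N·c) + f = 28²/(4.5 × 0.01) + 28 = 784/0.045 + 28 ≈ 17450.2 mm ≈ 17.45 m.
Near limit Dn = s·(H − f)/(H + s − 2f) = 7180 × (17450.2 − 28) / (17450.2 + 7180 − 2 × 28) = 7180 × 17422.2 / 24574.2 ≈ 5090.4 mm ≈ 5.09 m.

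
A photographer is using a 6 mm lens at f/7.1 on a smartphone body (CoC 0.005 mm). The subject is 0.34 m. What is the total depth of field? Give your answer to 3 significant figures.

Hyperfocal distance H = f²/(N·c) + f = 6²/(7.1 × 0.005) + 6 = 36/0.0355 + 6 ≈ 1020.1 mm ≈ 1.020 m.
Near limit Dn = s·(H − f)/(H + s − 2f) = 340 × (1020.1 − 6) / (1020.1 + 340 − 2 × 6) = 340 × 1014.1 / 1348.1 ≈ 255.76 mm.
Far limit Df = s·(H − f)/(H − s) = 340 × (1020.1 − 6) / (1020.1 − 340) = 340 × 1014.1 / 680.1 ≈ 506.98 mm.
Depth of field = Df − Dn = 506.98 − 255.76 ≈ 251.22 mm.

251 mm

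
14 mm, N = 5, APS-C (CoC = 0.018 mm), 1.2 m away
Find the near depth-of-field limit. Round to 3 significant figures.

0.777 m

Hyperfocal distance H = f²/(N·c) + f = 14²/(5 × 0.018) + 14 = 196/0.09 + 14 ≈ 2191.8 mm ≈ 2.192 m.
Near limit Dn = s·(H − f)/(H + s − 2f) = 1200 × (2191.8 − 14) / (2191.8 + 1200 − 2 × 14) = 1200 × 2177.8 / 3363.8 ≈ 776.90 mm ≈ 0.777 m.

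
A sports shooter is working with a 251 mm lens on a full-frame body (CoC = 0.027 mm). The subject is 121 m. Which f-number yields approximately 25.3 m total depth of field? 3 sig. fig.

f/2.00

Write h = H − f = f²/(N·c). The thin-lens limits are Dn = s·h/(h + (s−f)) and Df = s·h/(h − (s−f)), so DoF = Df − Dn = 2·s·(s−f)·h / (h² − (s−f)²).
That is a quadratic in h: DoF·h² − 2·s·(s−f)·h − DoF·(s−f)² = 0 ⇒ h = (s−f)·(s + √(s² + DoF²)) / DoF = 120749 × (121000 + √(121000² + 25300²)) / 25300 = 120749 × (121000 + 123617) / 25300 ≈ 1167479 mm.
Then N = f²/(c·h) = 251² / (0.027 × 1167479) = 63001 / 31522 ≈ 2.00.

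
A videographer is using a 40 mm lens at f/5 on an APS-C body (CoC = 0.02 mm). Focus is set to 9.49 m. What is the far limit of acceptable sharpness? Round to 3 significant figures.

23.2 m

Hyperfocal distance H = f²/(N·c) + f = 40²/(5 × 0.02) + 40 = 1600/0.1 + 40 ≈ 16040.0 mm ≈ 16.04 m.
Far limit Df = s·(H − f)/(H − s) = 9490 × (16040.0 − 40) / (16040.0 − 9490) = 9490 × 16000.0 / 6550.0 ≈ 23182 mm ≈ 23.2 m.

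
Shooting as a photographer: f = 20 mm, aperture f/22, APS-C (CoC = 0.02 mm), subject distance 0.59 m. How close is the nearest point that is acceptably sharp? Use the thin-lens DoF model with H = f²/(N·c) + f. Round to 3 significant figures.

Hyperfocal distance H = f²/(N·c) + f = 20²/(22 × 0.02) + 20 = 400/0.44 + 20 ≈ 929.1 mm ≈ 0.929 m.
Near limit Dn = s·(H − f)/(H + s − 2f) = 590 × (929.1 − 20) / (929.1 + 590 − 2 × 20) = 590 × 909.1 / 1479.1 ≈ 362.63 mm.

363 mm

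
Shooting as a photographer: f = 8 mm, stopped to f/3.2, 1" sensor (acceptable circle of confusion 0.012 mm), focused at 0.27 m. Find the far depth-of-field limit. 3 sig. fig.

Hyperfocal distance H = f²/(N·c) + f = 8²/(3.2 × 0.012) + 8 = 64/0.0384 + 8 ≈ 1674.7 mm ≈ 1.675 m.
Far limit Df = s·(H − f)/(H − s) = 270 × (1674.7 − 8) / (1674.7 − 270) = 270 × 1666.7 / 1404.7 ≈ 320.36 mm.

320 mm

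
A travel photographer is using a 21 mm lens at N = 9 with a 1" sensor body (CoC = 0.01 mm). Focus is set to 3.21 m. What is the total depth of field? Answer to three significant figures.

7.25 m

Hyperfocal distance H = f²/(N·c) + f = 21²/(9 × 0.01) + 21 = 441/0.09 + 21 ≈ 4921.0 mm ≈ 4.921 m.
Near limit Dn = s·(H − f)/(H + s − 2f) = 3210 × (4921.0 − 21) / (4921.0 + 3210 − 2 × 21) = 3210 × 4900.0 / 8089.0 ≈ 1944.5 mm.
Far limit Df = s·(H − f)/(H − s) = 3210 × (4921.0 − 21) / (4921.0 − 3210) = 3210 × 4900.0 / 1711.0 ≈ 9192.9 mm.
Depth of field = Df − Dn = 9192.9 − 1944.5 ≈ 7248.4 mm ≈ 7.25 m.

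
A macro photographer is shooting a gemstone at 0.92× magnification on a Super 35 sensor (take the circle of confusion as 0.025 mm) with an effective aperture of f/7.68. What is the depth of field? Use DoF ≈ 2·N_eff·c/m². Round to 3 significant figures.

At magnification m, DoF ≈ 2·N_eff·c/m² = 2 × 7.68 × 0.025 / 0.92² = 0.384 / 0.8464 ≈ 0.454 mm.

0.454 mm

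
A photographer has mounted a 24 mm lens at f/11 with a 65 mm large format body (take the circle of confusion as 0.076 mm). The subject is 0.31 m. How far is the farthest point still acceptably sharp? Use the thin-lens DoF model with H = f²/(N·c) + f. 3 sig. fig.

Hyperfocal distance H = f²/(N·c) + f = 24²/(11 × 0.076) + 24 = 576/0.836 + 24 ≈ 713.0 mm ≈ 0.713 m.
Far limit Df = s·(H − f)/(H − s) = 310 × (713.0 − 24) / (713.0 − 310) = 310 × 689.0 / 403.0 ≈ 530.00 mm ≈ 0.530 m.

0.530 m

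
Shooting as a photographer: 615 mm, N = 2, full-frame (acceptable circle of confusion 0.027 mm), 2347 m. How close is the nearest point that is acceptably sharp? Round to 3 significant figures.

Hyperfocal distance H = f²/(N·c) + f = 615²/(2 × 0.027) + 615 = 378225/0.054 + 615 ≈ 7004781.7 mm ≈ 7005 m.
Near limit Dn = s·(H − f)/(H + s − 2f) = 2347000 × (7004781.7 − 615) / (7004781.7 + 2347000 − 2 × 615) = 2347000 × 7004166.7 / 9350551.7 ≈ 1758054 mm ≈ 1760 m.

1760 m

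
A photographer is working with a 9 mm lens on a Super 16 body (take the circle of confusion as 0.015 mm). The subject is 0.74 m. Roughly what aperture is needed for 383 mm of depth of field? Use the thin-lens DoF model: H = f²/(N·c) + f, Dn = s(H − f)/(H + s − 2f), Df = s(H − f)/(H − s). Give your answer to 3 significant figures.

Write h = H − f = f²/(N·c). The thin-lens limits are Dn = s·h/(h + (s−f)) and Df = s·h/(h − (s−f)), so DoF = Df − Dn = 2·s·(s−f)·h / (h² − (s−f)²).
That is a quadratic in h: DoF·h² − 2·s·(s−f)·h − DoF·(s−f)² = 0 ⇒ h = (s−f)·(s + √(s² + DoF²)) / DoF = 731 × (740 + √(740² + 383²)) / 383 = 731 × (740 + 833.240) / 383 ≈ 3002.7 mm.
Then N = f²/(c·h) = 9² / (0.015 × 3002.7) = 81 / 45.041 ≈ 1.80.

f/1.80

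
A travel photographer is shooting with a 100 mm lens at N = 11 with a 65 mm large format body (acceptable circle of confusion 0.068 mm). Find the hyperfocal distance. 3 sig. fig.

Hyperfocal distance H = f²/(N·c) + f = 100²/(11 × 0.068) + 100 = 10000/0.748 + 100 ≈ 13469.0 mm ≈ 13.5 m.

13.5 m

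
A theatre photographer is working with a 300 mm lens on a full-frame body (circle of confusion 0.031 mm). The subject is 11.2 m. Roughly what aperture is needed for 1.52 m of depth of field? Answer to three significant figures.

f/18

Write h = H − f = f²/(N·c). The thin-lens limits are Dn = s·h/(h + (s−f)) and Df = s·h/(h − (s−f)), so DoF = Df − Dn = 2·s·(s−f)·h / (h² − (s−f)²).
That is a quadratic in h: DoF·h² − 2·s·(s−f)·h − DoF·(s−f)² = 0 ⇒ h = (s−f)·(s + √(s² + DoF²)) / DoF = 10900 × (11200 + √(11200² + 1520²)) / 1520 = 10900 × (11200 + 11302.7) / 1520 ≈ 161368 mm.
Then N = f²/(c·h) = 300² / (0.031 × 161368) = 90000 / 5002.4 ≈ 18.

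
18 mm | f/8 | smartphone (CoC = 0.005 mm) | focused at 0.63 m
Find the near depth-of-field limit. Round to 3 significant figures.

0.586 m

Hyperfocal distance H = f²/(N·c) + f = 18²/(8 × 0.005) + 18 = 324/0.04 + 18 ≈ 8118.0 mm ≈ 8.118 m.
Near limit Dn = s·(H − f)/(H + s − 2f) = 630 × (8118.0 − 18) / (8118.0 + 630 − 2 × 18) = 630 × 8100.0 / 8712.0 ≈ 585.74 mm ≈ 0.586 m.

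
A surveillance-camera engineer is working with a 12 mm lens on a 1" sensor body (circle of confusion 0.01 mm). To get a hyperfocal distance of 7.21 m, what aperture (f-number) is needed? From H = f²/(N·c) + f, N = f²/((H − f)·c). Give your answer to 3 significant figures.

Rearrange H = f²/(N·c) + f for N: N = f² / ((H − f)·c).
N = 12² / ((7210 − 12) × 0.01) = 144 / 71.98 ≈ 2.00.

f/2.00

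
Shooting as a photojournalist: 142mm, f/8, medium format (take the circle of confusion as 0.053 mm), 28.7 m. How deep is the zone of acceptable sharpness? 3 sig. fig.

Hyperfocal distance H = f²/(N·c) + f = 142²/(8 × 0.053) + 142 = 20164/0.424 + 142 ≈ 47698.6 mm ≈ 47.70 m.
Near limit Dn = s·(H − f)/(H + s − 2f) = 28700 × (47698.6 − 142) / (47698.6 + 28700 − 2 × 142) = 28700 × 47556.6 / 76114.6 ≈ 17932 mm.
Far limit Df = s·(H − f)/(H − s) = 28700 × (47698.6 − 142) / (47698.6 − 28700) = 28700 × 47556.6 / 18998.6 ≈ 71841 mm.
Depth of field = Df − Dn = 71841 − 17932 ≈ 53909 mm ≈ 53.9 m.

53.9 m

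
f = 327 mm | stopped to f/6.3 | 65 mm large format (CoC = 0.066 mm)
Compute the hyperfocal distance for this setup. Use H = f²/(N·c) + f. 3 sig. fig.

257 m

Hyperfocal distance H = f²/(N·c) + f = 327²/(6.3 × 0.066) + 327 = 106929/0.4158 + 327 ≈ 257491.5 mm ≈ 257 m.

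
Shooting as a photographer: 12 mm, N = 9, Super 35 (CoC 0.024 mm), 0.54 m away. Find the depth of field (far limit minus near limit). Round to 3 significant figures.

Hyperfocal distance H = f²/(N·c) + f = 12²/(9 × 0.024) + 12 = 144/0.216 + 12 ≈ 678.7 mm ≈ 0.679 m.
Near limit Dn = s·(H − f)/(H + s − 2f) = 540 × (678.7 − 12) / (678.7 + 540 − 2 × 12) = 540 × 666.7 / 1194.7 ≈ 301.3 mm.
Far limit Df = s·(H − f)/(H − s) = 540 × (678.7 − 12) / (678.7 − 540) = 540 × 666.7 / 138.7 ≈ 2596.2 mm.
Depth of field = Df − Dn = 2596.2 − 301.3 ≈ 2294.9 mm ≈ 2.29 m.

2.29 m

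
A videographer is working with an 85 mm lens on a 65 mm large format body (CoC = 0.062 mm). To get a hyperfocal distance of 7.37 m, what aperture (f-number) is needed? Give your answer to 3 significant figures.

Rearrange H = f²/(N·c) + f for N: N = f² / ((H − f)·c).
N = 85² / ((7370 − 85) × 0.062) = 7225 / 451.7 ≈ 16.

f/16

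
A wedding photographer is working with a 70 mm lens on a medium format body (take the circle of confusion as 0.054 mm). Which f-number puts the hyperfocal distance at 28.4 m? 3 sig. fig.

f/3.20

Rearrange H = f²/(N·c) + f for N: N = f² / ((H − f)·c).
N = 70² / ((28400 − 70) × 0.054) = 4900 / 1530 ≈ 3.20.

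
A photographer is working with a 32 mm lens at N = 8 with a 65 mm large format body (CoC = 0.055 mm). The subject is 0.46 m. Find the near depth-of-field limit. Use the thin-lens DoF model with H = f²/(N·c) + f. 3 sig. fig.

Hyperfocal distance H = f²/(N·c) + f = 32²/(8 × 0.055) + 32 = 1024/0.44 + 32 ≈ 2359.3 mm ≈ 2.359 m.
Near limit Dn = s·(H − f)/(H + s − 2f) = 460 × (2359.3 − 32) / (2359.3 + 460 − 2 × 32) = 460 × 2327.3 / 2755.3 ≈ 388.54 mm.

389 mm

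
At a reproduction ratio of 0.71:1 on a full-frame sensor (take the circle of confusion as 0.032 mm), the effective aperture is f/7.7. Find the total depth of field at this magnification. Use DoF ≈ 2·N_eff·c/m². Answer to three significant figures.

At magnification m, DoF ≈ 2·N_eff·c/m² = 2 × 7.7 × 0.032 / 0.71² = 0.4928 / 0.5041 ≈ 0.978 mm.

0.978 mm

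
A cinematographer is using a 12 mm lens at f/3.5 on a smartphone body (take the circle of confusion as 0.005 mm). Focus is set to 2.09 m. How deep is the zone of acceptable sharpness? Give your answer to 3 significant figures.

1.13 m

Hyperfocal distance H = f²/(N·c) + f = 12²/(3.5 × 0.005) + 12 = 144/0.0175 + 12 ≈ 8240.6 mm ≈ 8.241 m.
Near limit Dn = s·(H − f)/(H + s − 2f) = 2090 × (8240.6 − 12) / (8240.6 + 2090 − 2 × 12) = 2090 × 8228.6 / 10306.6 ≈ 1668.6 mm.
Far limit Df = s·(H − f)/(H − s) = 2090 × (8240.6 − 12) / (8240.6 − 2090) = 2090 × 8228.6 / 6150.6 ≈ 2796.1 mm.
Depth of field = Df − Dn = 2796.1 − 1668.6 ≈ 1127.5 mm ≈ 1.13 m.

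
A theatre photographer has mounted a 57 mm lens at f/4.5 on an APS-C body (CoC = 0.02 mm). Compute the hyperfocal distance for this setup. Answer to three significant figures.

Hyperfocal distance H = f²/(N·c) + f = 57²/(4.5 × 0.02) + 57 = 3249/0.09 + 57 ≈ 36157.0 mm ≈ 36.2 m.

36.2 m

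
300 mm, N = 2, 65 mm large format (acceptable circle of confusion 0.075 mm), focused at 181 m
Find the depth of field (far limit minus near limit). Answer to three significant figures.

120 m

Hyperfocal distance H = f²/(N·c) + f = 300²/(2 × 0.075) + 300 = 90000/0.15 + 300 ≈ 600300.0 mm ≈ 600.3 m.
Near limit Dn = s·(H − f)/(H + s − 2f) = 181000 × (600300.0 − 300) / (600300.0 + 181000 − 2 × 300) = 181000 × 600000.0 / 780700.0 ≈ 139106 mm.
Far limit Df = s·(H − f)/(H − s) = 181000 × (600300.0 − 300) / (600300.0 − 181000) = 181000 × 600000.0 / 419300.0 ≈ 259003 mm.
Depth of field = Df − Dn = 259003 − 139106 ≈ 119897 mm ≈ 120 m.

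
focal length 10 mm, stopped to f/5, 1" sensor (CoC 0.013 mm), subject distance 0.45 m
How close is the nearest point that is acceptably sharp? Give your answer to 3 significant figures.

350 mm

Hyperfocal distance H = f²/(N·c) + f = 10²/(5 × 0.013) + 10 = 100/0.065 + 10 ≈ 1548.5 mm ≈ 1.548 m.
Near limit Dn = s·(H − f)/(H + s − 2f) = 450 × (1548.5 − 10) / (1548.5 + 450 − 2 × 10) = 450 × 1538.5 / 1978.5 ≈ 349.92 mm.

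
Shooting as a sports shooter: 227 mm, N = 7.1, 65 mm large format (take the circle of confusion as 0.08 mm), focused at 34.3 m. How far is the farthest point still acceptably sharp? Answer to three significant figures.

Hyperfocal distance H = f²/(N·c) + f = 227²/(7.1 × 0.08) + 227 = 51529/0.568 + 227 ≈ 90947.1 mm ≈ 90.95 m.
Far limit Df = s·(H − f)/(H − s) = 34300 × (90947.1 − 227) / (90947.1 − 34300) = 34300 × 90720.1 / 56647.1 ≈ 54931 mm ≈ 54.9 m.

54.9 m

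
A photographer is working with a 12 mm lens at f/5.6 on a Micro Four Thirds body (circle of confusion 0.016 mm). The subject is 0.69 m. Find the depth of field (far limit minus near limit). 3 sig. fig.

Hyperfocal distance H = f²/(N·c) + f = 12²/(5.6 × 0.016) + 12 = 144/0.0896 + 12 ≈ 1619.1 mm ≈ 1.619 m.
Near limit Dn = s·(H − f)/(H + s − 2f) = 690 × (1619.1 − 12) / (1619.1 + 690 − 2 × 12) = 690 × 1607.1 / 2285.1 ≈ 485.28 mm.
Far limit Df = s·(H − f)/(H − s) = 690 × (1619.1 − 12) / (1619.1 − 690) = 690 × 1607.1 / 929.1 ≈ 1193.50 mm.
Depth of field = Df − Dn = 1193.50 − 485.28 ≈ 708.22 mm ≈ 0.708 m.

0.708 m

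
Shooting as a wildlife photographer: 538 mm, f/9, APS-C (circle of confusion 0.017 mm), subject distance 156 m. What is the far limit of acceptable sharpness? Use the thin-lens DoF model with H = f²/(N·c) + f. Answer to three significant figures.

Hyperfocal distance H = f²/(N·c) + f = 538²/(9 × 0.017) + 538 = 289444/0.153 + 538 ≈ 1892328.8 mm ≈ 1892 m.
Far limit Df = s·(H − f)/(H − s) = 156000 × (1892328.8 − 538) / (1892328.8 − 156000) = 156000 × 1891790.8 / 1736328.8 ≈ 169967 mm ≈ 170 m.

170 m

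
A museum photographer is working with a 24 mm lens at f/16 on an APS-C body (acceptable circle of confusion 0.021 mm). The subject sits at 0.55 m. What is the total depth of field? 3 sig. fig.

Hyperfocal distance H = f²/(N·c) + f = 24²/(16 × 0.021) + 24 = 576/0.336 + 24 ≈ 1738.3 mm ≈ 1.738 m.
Near limit Dn = s·(H − f)/(H + s − 2f) = 550 × (1738.3 − 24) / (1738.3 + 550 − 2 × 24) = 550 × 1714.3 / 2240.3 ≈ 420.86 mm.
Far limit Df = s·(H − f)/(H − s) = 550 × (1738.3 − 24) / (1738.3 − 550) = 550 × 1714.3 / 1188.3 ≈ 793.46 mm.
Depth of field = Df − Dn = 793.46 − 420.86 ≈ 372.60 mm.

373 mm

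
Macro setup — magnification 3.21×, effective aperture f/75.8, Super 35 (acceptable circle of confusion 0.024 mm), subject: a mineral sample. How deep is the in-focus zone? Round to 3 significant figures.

0.353 mm

At magnification m, DoF ≈ 2·N_eff·c/m² = 2 × 75.8 × 0.024 / 3.21² = 3.638 / 10.3 ≈ 0.353 mm.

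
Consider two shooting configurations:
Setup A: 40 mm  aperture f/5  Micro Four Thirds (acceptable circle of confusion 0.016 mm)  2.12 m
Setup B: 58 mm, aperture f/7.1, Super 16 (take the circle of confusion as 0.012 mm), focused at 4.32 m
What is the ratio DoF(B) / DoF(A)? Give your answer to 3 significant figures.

Setup A: H = 40²/(5×0.016) + 40 ≈ 20040.0 mm; DoF = Df − Dn = 2366.07 − 1920.29 ≈ 445.78 mm.
Setup B: H = 58²/(7.1×0.012) + 58 ≈ 39541.6 mm; DoF = Df − Dn = 4842.74 − 3899.12 ≈ 943.62 mm.
Ratio = 943.62 / 445.78 ≈ 2.12.

2.12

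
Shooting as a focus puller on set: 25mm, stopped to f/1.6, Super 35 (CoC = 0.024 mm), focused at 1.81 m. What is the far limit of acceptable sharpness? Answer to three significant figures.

Hyperfocal distance H = f²/(N·c) + f = 25²/(1.6 × 0.024) + 25 = 625/0.0384 + 25 ≈ 16301.0 mm ≈ 16.30 m.
Far limit Df = s·(H − f)/(H − s) = 1810 × (16301.0 − 25) / (16301.0 − 1810) = 1810 × 16276.0 / 14491.0 ≈ 2033.0 mm ≈ 2.03 m.

2.03 m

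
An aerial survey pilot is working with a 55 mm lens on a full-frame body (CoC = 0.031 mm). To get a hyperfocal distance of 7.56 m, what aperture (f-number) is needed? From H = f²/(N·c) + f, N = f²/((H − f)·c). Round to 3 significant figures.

f/13

Rearrange H = f²/(N·c) + f for N: N = f² / ((H − f)·c).
N = 55² / ((7560 − 55) × 0.031) = 3025 / 232.7 ≈ 13.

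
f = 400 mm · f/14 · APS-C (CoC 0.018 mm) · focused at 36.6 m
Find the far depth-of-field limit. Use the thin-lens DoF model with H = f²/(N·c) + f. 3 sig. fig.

38.8 m

Hyperfocal distance H = f²/(N·c) + f = 400²/(14 × 0.018) + 400 = 160000/0.252 + 400 ≈ 635320.6 mm ≈ 635.3 m.
Far limit Df = s·(H − f)/(H − s) = 36600 × (635320.6 − 400) / (635320.6 − 36600) = 36600 × 634920.6 / 598720.6 ≈ 38813 mm ≈ 38.8 m.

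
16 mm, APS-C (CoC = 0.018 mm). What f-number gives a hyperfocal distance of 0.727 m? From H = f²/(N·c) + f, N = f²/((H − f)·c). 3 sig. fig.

f/20

Rearrange H = f²/(N·c) + f for N: N = f² / ((H − f)·c).
N = 16² / ((727 − 16) × 0.018) = 256 / 12.80 ≈ 20.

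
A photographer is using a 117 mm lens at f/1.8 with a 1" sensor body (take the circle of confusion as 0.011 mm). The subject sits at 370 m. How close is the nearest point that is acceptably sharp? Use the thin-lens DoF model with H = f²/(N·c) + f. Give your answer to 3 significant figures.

Hyperfocal distance H = f²/(N·c) + f = 117²/(1.8 × 0.011) + 117 = 13689/0.0198 + 117 ≈ 691480.6 mm ≈ 691.5 m.
Near limit Dn = s·(H − f)/(H + s − 2f) = 370000 × (691480.6 − 117) / (691480.6 + 370000 − 2 × 117) = 370000 × 691363.6 / 1061246.6 ≈ 241042 mm ≈ 241 m.

241 m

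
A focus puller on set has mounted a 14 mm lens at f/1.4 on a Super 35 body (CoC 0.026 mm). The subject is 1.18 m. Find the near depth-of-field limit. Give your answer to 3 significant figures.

0.970 m

Hyperfocal distance H = f²/(N·c) + f = 14²/(1.4 × 0.026) + 14 = 196/0.0364 + 14 ≈ 5398.6 mm ≈ 5.399 m.
Near limit Dn = s·(H − f)/(H + s − 2f) = 1180 × (5398.6 − 14) / (5398.6 + 1180 − 2 × 14) = 1180 × 5384.6 / 6550.6 ≈ 969.96 mm ≈ 0.970 m.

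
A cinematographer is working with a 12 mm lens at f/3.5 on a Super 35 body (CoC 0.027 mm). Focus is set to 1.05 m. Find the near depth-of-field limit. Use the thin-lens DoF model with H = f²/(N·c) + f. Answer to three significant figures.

0.625 m

Hyperfocal distance H = f²/(N·c) + f = 12²/(3.5 × 0.027) + 12 = 144/0.0945 + 12 ≈ 1535.8 mm ≈ 1.536 m.
Near limit Dn = s·(H − f)/(H + s − 2f) = 1050 × (1535.8 − 12) / (1535.8 + 1050 − 2 × 12) = 1050 × 1523.8 / 2561.8 ≈ 624.56 mm ≈ 0.625 m.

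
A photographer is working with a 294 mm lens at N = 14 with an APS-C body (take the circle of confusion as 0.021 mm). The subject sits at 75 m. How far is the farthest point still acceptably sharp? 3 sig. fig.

101 m

Hyperfocal distance H = f²/(N·c) + f = 294²/(14 × 0.021) + 294 = 86436/0.294 + 294 ≈ 294294.0 mm ≈ 294.3 m.
Far limit Df = s·(H − f)/(H − s) = 75000 × (294294.0 − 294) / (294294.0 − 75000) = 75000 × 294000.0 / 219294.0 ≈ 100550 mm ≈ 101 m.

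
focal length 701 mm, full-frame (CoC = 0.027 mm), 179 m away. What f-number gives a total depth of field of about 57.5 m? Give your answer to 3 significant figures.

f/16

Write h = H − f = f²/(N·c). The thin-lens limits are Dn = s·h/(h + (s−f)) and Df = s·h/(h − (s−f)), so DoF = Df − Dn = 2·s·(s−f)·h / (h² − (s−f)²).
That is a quadratic in h: DoF·h² − 2·s·(s−f)·h − DoF·(s−f)² = 0 ⇒ h = (s−f)·(s + √(s² + DoF²)) / DoF = 178299 × (179000 + √(179000² + 57500²)) / 57500 = 178299 × (179000 + 188009) / 57500 ≈ 1138040 mm.
Then N = f²/(c·h) = 701² / (0.027 × 1138040) = 491401 / 30727 ≈ 16.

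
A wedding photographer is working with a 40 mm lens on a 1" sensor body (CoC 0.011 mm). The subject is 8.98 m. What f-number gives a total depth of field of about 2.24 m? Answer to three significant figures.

f/2.00

Write h = H − f = f²/(N·c). The thin-lens limits are Dn = s·h/(h + (s−f)) and Df = s·h/(h − (s−f)), so DoF = Df − Dn = 2·s·(s−f)·h / (h² − (s−f)²).
That is a quadratic in h: DoF·h² − 2·s·(s−f)·h − DoF·(s−f)² = 0 ⇒ h = (s−f)·(s + √(s² + DoF²)) / DoF = 8940 × (8980 + √(8980² + 2240²)) / 2240 = 8940 × (8980 + 9255.16) / 2240 ≈ 72778 mm.
Then N = f²/(c·h) = 40² / (0.011 × 72778) = 1600 / 800.56 ≈ 2.00.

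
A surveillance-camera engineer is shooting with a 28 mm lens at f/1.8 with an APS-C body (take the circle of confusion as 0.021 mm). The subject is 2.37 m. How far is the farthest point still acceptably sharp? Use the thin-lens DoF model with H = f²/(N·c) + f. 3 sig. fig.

2.67 m

Hyperfocal distance H = f²/(N·c) + f = 28²/(1.8 × 0.021) + 28 = 784/0.0378 + 28 ≈ 20768.7 mm ≈ 20.77 m.
Far limit Df = s·(H − f)/(H − s) = 2370 × (20768.7 − 28) / (20768.7 − 2370) = 2370 × 20740.7 / 18398.7 ≈ 2671.7 mm ≈ 2.67 m.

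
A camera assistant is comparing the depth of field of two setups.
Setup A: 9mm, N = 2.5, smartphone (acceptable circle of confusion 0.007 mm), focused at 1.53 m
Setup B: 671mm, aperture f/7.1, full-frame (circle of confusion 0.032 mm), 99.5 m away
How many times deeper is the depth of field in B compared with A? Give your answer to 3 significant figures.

Setup A: H = 9²/(2.5×0.007) + 9 ≈ 4637.6 mm; DoF = Df − Dn = 2278.9 − 1151.6 ≈ 1127.3 mm.
Setup B: H = 671²/(7.1×0.032) + 671 ≈ 1982365.5 mm; DoF = Df − Dn = 104722.6 − 94773.6 ≈ 9949.0 mm.
Ratio = 9949.0 / 1127.3 ≈ 8.83.

8.83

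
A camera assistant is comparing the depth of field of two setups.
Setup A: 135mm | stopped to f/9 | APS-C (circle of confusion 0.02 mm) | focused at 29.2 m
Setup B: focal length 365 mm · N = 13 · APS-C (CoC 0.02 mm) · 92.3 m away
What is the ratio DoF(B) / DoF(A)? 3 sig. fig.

Setup A: H = 135²/(9×0.02) + 135 ≈ 101385.0 mm; DoF = Df − Dn = 40957 − 22687 ≈ 18270 mm.
Setup B: H = 365²/(13×0.02) + 365 ≈ 512768.8 mm; DoF = Df − Dn = 112481 − 78259 ≈ 34222 mm.
Ratio = 34222 / 18270 ≈ 1.87.

1.87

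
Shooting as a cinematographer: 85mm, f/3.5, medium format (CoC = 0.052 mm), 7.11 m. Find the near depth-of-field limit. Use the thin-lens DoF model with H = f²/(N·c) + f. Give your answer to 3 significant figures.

6.04 m

Hyperfocal distance H = f²/(N·c) + f = 85²/(3.5 × 0.052) + 85 = 7225/0.182 + 85 ≈ 39782.8 mm ≈ 39.78 m.
Near limit Dn = s·(H − f)/(H + s − 2f) = 7110 × (39782.8 − 85) / (39782.8 + 7110 − 2 × 85) = 7110 × 39697.8 / 46722.8 ≈ 6041.0 mm ≈ 6.04 m.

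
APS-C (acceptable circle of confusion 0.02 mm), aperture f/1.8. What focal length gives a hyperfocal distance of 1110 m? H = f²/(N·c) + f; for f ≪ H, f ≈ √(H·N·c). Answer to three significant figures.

200 mm

From H = f²/(N·c) + f, with f ≪ H: f ≈ √(H·N·c) = √(1110000 × 1.8 × 0.02) = √39960 ≈ 199.9 mm.
The +f correction barely moves this — solving exactly, f² + N·c·f − N·c·H = 0 ⇒ f = (−N·c + √((N·c)² + 4·N·c·H))/2 = (−0.036 + √159840)/2 ≈ 199.88 mm, so f ≈ 200 mm.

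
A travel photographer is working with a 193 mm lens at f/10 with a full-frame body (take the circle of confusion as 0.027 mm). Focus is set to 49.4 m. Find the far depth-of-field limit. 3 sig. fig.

Hyperfocal distance H = f²/(N·c) + f = 193²/(10 × 0.027) + 193 = 37249/0.27 + 193 ≈ 138152.3 mm ≈ 138.2 m.
Far limit Df = s·(H − f)/(H − s) = 49400 × (138152.3 − 193) / (138152.3 − 49400) = 49400 × 137959.3 / 88752.3 ≈ 76789 mm ≈ 76.8 m.

76.8 m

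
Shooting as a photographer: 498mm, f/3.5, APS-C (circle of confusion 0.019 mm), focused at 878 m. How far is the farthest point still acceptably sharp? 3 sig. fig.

1150 m

Hyperfocal distance H = f²/(N·c) + f = 498²/(3.5 × 0.019) + 498 = 248004/0.0665 + 498 ≈ 3729881.5 mm ≈ 3730 m.
Far limit Df = s·(H − f)/(H − s) = 878000 × (3729881.5 − 498) / (3729881.5 − 878000) = 878000 × 3729383.5 / 2851881.5 ≈ 1148154 mm ≈ 1150 m.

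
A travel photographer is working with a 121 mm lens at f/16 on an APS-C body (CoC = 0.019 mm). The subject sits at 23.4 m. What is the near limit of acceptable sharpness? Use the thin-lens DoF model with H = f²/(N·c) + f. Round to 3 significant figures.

15.8 m

Hyperfocal distance H = f²/(N·c) + f = 121²/(16 × 0.019) + 121 = 14641/0.304 + 121 ≈ 48282.2 mm ≈ 48.28 m.
Near limit Dn = s·(H − f)/(H + s − 2f) = 23400 × (48282.2 − 121) / (48282.2 + 23400 − 2 × 121) = 23400 × 48161.2 / 71440.2 ≈ 15775 mm ≈ 15.8 m.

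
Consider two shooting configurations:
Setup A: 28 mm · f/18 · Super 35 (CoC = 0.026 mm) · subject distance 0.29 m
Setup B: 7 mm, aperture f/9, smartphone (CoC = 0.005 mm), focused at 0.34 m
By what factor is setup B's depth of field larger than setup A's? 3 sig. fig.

2.47

Setup A: H = 28²/(18×0.026) + 28 ≈ 1703.2 mm; DoF = Df − Dn = 343.764 − 250.779 ≈ 92.985 mm.
Setup B: H = 7²/(9×0.005) + 7 ≈ 1095.9 mm; DoF = Df − Dn = 489.78 − 260.37 ≈ 229.41 mm.
Ratio = 229.41 / 92.985 ≈ 2.47.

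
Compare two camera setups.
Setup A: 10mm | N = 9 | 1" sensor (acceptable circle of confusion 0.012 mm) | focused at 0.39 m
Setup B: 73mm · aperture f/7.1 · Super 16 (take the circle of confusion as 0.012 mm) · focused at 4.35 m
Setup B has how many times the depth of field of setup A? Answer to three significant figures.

Setup A: H = 10²/(9×0.012) + 10 ≈ 935.9 mm; DoF = Df − Dn = 661.47 − 276.52 ≈ 384.95 mm.
Setup B: H = 73²/(7.1×0.012) + 73 ≈ 62619.9 mm; DoF = Df − Dn = 4669.29 − 4071.58 ≈ 597.71 mm.
Ratio = 597.71 / 384.95 ≈ 1.55.

1.55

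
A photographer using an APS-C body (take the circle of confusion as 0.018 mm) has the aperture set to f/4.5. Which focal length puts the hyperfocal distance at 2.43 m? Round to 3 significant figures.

From H = f²/(N·c) + f, with f ≪ H: f ≈ √(H·N·c) = √(2430 × 4.5 × 0.018) = √196.83 ≈ 14.03 mm.
The +f correction barely moves this — solving exactly, f² + N·c·f − N·c·H = 0 ⇒ f = (−N·c + √((N·c)² + 4·N·c·H))/2 = (−0.081 + √787.33)/2 ≈ 13.989 mm, so f ≈ 14.0 mm.

14.0 mm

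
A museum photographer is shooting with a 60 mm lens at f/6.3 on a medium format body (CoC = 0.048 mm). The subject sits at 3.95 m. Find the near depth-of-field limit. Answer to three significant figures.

Hyperfocal distance H = f²/(N·c) + f = 60²/(6.3 × 0.048) + 60 = 3600/0.3024 + 60 ≈ 11964.8 mm ≈ 11.96 m.
Near limit Dn = s·(H − f)/(H + s − 2f) = 3950 × (11964.8 − 60) / (11964.8 + 3950 − 2 × 60) = 3950 × 11904.8 / 15794.8 ≈ 2977.2 mm ≈ 2.98 m.

2.98 m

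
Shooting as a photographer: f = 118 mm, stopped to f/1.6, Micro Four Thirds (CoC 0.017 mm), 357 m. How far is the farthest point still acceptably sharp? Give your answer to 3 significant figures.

Hyperfocal distance H = f²/(N·c) + f = 118²/(1.6 × 0.017) + 118 = 13924/0.0272 + 118 ≈ 512029.8 mm ≈ 512.0 m.
Far limit Df = s·(H − f)/(H − s) = 357000 × (512029.8 − 118) / (512029.8 − 357000) = 357000 × 511911.8 / 155029.8 ≈ 1178822 mm ≈ 1180 m.

1180 m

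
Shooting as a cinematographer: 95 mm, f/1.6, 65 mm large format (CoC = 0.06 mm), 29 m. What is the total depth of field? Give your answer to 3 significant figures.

19.7 m

Hyperfocal distance H = f²/(N·c) + f = 95²/(1.6 × 0.06) + 95 = 9025/0.096 + 95 ≈ 94105.4 mm ≈ 94.11 m.
Near limit Dn = s·(H − f)/(H + s − 2f) = 29000 × (94105.4 − 95) / (94105.4 + 29000 − 2 × 95) = 29000 × 94010.4 / 122915.4 ≈ 22180 mm.
Far limit Df = s·(H − f)/(H − s) = 29000 × (94105.4 − 95) / (94105.4 − 29000) = 29000 × 94010.4 / 65105.4 ≈ 41875 mm.
Depth of field = Df − Dn = 41875 − 22180 ≈ 19695 mm ≈ 19.7 m.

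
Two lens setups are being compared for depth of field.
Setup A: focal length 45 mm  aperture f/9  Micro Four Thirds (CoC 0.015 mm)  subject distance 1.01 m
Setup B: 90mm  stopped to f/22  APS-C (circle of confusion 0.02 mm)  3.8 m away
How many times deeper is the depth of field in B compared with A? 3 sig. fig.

Setup A: H = 45²/(9×0.015) + 45 ≈ 15045.0 mm; DoF = Df − Dn = 1079.44 − 948.95 ≈ 130.49 mm.
Setup B: H = 90²/(22×0.02) + 90 ≈ 18499.1 mm; DoF = Df − Dn = 4759.1 − 3162.6 ≈ 1596.5 mm.
Ratio = 1596.5 / 130.49 ≈ 12.2.

12.2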